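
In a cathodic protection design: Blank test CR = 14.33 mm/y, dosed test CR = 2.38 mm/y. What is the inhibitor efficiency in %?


Apply the inhibitor-efficiency definition: IE = (CR_blank − CR_inh)/CR_blank × 100
IE = (14.33 − 2.38) / 14.33 × 100
IE = 11.95 / 14.33 × 100 = 83.4 %

83.4 %


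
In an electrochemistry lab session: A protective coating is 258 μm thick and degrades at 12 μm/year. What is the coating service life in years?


Service life = thickness / degradation rate
Life = 258 / 12 = 21.5 years

21.5 years


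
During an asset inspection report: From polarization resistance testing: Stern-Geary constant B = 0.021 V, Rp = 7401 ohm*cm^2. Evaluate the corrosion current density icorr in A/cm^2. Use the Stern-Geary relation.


Apply the Stern-Geary relation: icorr = B / Rp
icorr = 0.021 / 7401 = 2.837×10^-6 A/cm^2

2.837×10^-6 A/cm^2


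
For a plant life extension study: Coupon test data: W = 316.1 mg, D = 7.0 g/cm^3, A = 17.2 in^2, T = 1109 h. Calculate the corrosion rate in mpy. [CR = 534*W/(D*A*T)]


Apply the mpy weight-loss relation: CR = 534 * W / (D * A * T)
Numerator: 534 * 316.1 = 168797.4
Denominator: 7.0 * 17.2 * 1109 = 133523.6
CR = 168797.4 / 133523.6 = 1.26418 mpy

1.26418 mpy


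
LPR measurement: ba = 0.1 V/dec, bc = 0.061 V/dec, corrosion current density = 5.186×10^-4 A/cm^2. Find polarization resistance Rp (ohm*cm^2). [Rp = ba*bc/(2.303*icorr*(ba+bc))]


Apply the Stern-Geary equation: Rp = ba*bc / (2.303*icorr*(ba+bc))
ba*bc = 0.1*0.061 = 0.0061
ba+bc = 0.161; 2.303*icorr*(ba+bc) = 2.303*5.186×10^-4*0.161 = 1.9228806×10^-4
Rp = 0.0061 / 1.9228806×10^-4 = 31.72 ohm*cm^2

31.72 ohm*cm^2


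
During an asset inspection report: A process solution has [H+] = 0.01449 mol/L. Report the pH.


pH = −log10[H+]
pH = −log10(0.01449) = 1.84

1.84


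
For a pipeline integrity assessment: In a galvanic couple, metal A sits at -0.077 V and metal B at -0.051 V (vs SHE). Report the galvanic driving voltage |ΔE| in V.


Driving voltage is the absolute potential difference.
|ΔE| = |-0.077 − (-0.051)| = 0.026 V

0.026 V


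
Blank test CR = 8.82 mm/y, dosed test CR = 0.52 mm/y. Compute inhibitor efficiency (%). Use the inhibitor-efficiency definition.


Apply the inhibitor-efficiency definition: IE = (CR_blank − CR_inh)/CR_blank × 100
IE = (8.82 − 0.52) / 8.82 × 100
IE = 8.3 / 8.82 × 100 = 94.1 %

94.1 %


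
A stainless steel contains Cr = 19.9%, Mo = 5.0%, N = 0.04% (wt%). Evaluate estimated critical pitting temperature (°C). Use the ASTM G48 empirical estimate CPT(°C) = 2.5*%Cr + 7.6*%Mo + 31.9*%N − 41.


Apply the ASTM G48 empirical CPT estimate: CPT(°C) = 2.5*%Cr + 7.6*%Mo + 31.9*%N − 41
2.5*19.9 = 49.75; 7.6*5.0 = 38; 31.9*0.04 = 1.276
CPT = 49.75 + 38 + 1.276 − 41 = 48.026 °C
Rounded to 0.1 °C: CPT ≈ 48.0 °C

48.0 °C


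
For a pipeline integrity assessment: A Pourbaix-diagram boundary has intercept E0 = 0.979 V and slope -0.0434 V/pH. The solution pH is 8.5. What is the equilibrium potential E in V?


Apply the Pourbaix line equation: E = E0 + slope*pH
E = 0.979 + (-0.0434)*8.5 = 0.979 + (-0.3689) = 0.6101 V
Rounded to 3 decimal places: E = 0.610 V

0.610 V


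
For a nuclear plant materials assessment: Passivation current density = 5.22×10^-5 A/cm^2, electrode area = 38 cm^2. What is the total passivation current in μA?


I = i_pass * A, then convert A → μA (×10^6)
I = 5.22×10^-5 * 38 * 10^6 = 1983.6 μA

1983.6 μA


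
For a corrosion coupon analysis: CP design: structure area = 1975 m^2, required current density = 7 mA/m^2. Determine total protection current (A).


I = area * current density, then convert mA → A (÷1000)
I = 1975 * 7 / 1000 = 13.83 A

13.83 A


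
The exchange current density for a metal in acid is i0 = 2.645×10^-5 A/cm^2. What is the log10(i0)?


i0 = 2.645×10^-5 A/cm^2
log10(i0) = -4.578

-4.578


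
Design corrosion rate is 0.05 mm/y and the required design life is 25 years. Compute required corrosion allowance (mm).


Corrosion allowance = CR × design life
CA = 0.05 * 25 = 1.25 mm

1.25 mm


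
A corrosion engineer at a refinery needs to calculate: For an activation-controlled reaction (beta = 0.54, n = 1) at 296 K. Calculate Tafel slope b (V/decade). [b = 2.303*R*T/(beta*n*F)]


Apply the Tafel slope relation: b = 2.303*R*T/(beta*n*F)
Numerator: 2.303 * 8.314 * 296 = 5667.55
Denominator: 0.54 * 1 * 96485 = 52101.9
b = 5667.55 / 52101.9 = 0.1088 V/decade

0.1088 V/decade


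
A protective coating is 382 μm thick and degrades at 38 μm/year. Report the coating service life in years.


Service life = thickness / degradation rate
Life = 382 / 38 = 10.1 years

10.1 years


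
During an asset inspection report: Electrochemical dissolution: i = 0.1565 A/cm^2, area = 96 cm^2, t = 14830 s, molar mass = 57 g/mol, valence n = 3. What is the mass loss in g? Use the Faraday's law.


Apply Faraday's law: m = i*A*t*M / (n*F)
Total charge passed Q = i*A*t = 0.1565*96*14830 = 222805.92 C
m = Q*M/(n*F) = 222805.92*57/(3*96485) = 43.8753 g

43.8753 g


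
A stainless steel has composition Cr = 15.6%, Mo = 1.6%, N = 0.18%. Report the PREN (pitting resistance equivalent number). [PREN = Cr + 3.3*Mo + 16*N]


Apply the PREN formula: PREN = Cr + 3.3*Mo + 16*N
PREN = 15.6 + 3.3*1.6 + 16*0.18
PREN = 15.6 + 5.28 + 2.88 = 23.76

23.76


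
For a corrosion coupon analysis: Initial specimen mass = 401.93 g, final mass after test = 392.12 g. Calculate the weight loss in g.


Weight loss = initial − final
WL = 401.93 − 392.12 = 9.81 g

9.81 g


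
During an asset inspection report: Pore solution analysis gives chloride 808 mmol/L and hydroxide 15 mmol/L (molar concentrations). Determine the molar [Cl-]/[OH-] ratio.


Threshold parameter = [Cl-] / [OH-] (molar basis; both in mmol/L, so units cancel)
Ratio = 808 / 15 = 53.87

53.87


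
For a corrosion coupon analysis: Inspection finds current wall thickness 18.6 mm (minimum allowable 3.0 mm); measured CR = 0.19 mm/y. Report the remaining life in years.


Apply the remaining-life relation: RL = (t_current − t_min) / CR
RL = (18.6 − 3.0) / 0.19 = 15.6 / 0.19 = 82.1 years

82.1 years


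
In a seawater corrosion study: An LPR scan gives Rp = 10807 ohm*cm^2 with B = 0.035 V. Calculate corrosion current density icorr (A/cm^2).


Apply the Stern-Geary relation: icorr = B / Rp
icorr = 0.035 / 10807 = 3.239×10^-6 A/cm^2

3.239×10^-6 A/cm^2


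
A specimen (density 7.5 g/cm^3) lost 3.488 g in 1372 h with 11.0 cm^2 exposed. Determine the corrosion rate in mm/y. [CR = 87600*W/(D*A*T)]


Apply the mm/y weight-loss relation: CR = 87600 * W / (D * A * T)
Numerator: 87600 * 3.488 = 305548.8
Denominator: 7.5 * 11.0 * 1372 = 113190.0
CR = 305548.8 / 113190.0 = 2.69943 mm/y

2.69943 mm/y


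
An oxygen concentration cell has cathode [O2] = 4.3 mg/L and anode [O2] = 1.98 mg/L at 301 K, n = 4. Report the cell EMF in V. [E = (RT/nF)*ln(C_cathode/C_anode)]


Apply the Nernst concentration-cell relation: E = (RT/nF)*ln(C_cathode/C_anode)
RT/nF = 8.314*301/(4*96485) = 0.0064842 V
ln(4.3/1.98) = 0.77552
E = 0.0064842 * 0.77552 = 0.00503 V

0.00503 V


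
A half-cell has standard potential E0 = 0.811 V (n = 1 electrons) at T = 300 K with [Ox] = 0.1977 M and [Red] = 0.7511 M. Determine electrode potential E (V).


Apply the Nernst equation: E = E0 + (RT/nF)*ln([Ox]/[Red])
Step 1: RT/nF = 8.314*300/(1*96485) = 0.02585065 V
Step 2: [Ox]/[Red] = 0.1977/0.7511 = 0.263214
Step 3: ln(0.263214) = -1.334788
Step 4: correction = 0.02585065 * -1.334788 = -0.035 V
E = 0.811 + -0.035 = 0.776 V

0.776 V


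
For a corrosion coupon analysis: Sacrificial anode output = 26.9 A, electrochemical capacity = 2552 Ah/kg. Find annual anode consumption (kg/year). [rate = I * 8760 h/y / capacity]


Annual consumption = current * hours per year / capacity
Rate = 26.9 * 8760 / 2552 = 92.3 kg/year

92.3 kg/year


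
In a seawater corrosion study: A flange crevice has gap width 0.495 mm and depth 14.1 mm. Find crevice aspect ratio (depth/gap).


Aspect ratio = depth / gap
Ratio = 14.1 / 0.495 = 28.5

28.5


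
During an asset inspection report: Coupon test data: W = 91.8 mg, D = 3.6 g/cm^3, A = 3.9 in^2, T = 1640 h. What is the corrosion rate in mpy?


Apply the mpy weight-loss relation: CR = 534 * W / (D * A * T)
Numerator: 534 * 91.8 = 49021.2
Denominator: 3.6 * 3.9 * 1640 = 23025.6
CR = 49021.2 / 23025.6 = 2.12899 mpy

2.12899 mpy


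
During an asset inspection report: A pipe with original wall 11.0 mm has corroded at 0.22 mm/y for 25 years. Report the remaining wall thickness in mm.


Remaining wall = original − CR × time
t = 11.0 − 0.22*25 = 11.0 − 5.5 = 5.5 mm

5.5 mm


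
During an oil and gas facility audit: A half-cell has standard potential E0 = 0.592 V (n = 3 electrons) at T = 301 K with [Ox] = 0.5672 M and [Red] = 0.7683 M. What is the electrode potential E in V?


Apply the Nernst equation: E = E0 + (RT/nF)*ln([Ox]/[Red])
Step 1: RT/nF = 8.314*301/(3*96485) = 0.00864561 V
Step 2: [Ox]/[Red] = 0.5672/0.7683 = 0.738253
Step 3: ln(0.738253) = -0.303469
Step 4: correction = 0.00864561 * -0.303469 = -0.0026 V
E = 0.592 + -0.0026 = 0.5894 V

0.5894 V


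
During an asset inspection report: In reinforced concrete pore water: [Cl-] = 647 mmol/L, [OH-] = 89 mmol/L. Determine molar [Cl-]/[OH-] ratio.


Threshold parameter = [Cl-] / [OH-] (molar basis; both in mmol/L, so units cancel)
Ratio = 647 / 89 = 7.27

7.27


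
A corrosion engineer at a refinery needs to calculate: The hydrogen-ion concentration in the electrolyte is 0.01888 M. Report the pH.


pH = −log10[H+]
pH = −log10(0.01888) = 1.72

1.72


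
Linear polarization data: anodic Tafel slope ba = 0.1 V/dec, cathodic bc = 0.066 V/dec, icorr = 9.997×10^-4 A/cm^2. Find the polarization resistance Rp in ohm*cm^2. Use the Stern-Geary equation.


Apply the Stern-Geary equation: Rp = ba*bc / (2.303*icorr*(ba+bc))
ba*bc = 0.1*0.066 = 0.0066
ba+bc = 0.166; 2.303*icorr*(ba+bc) = 2.303*9.997×10^-4*0.166 = 3.8218331×10^-4
Rp = 0.0066 / 3.8218331×10^-4 = 17.27 ohm*cm^2

17.27 ohm*cm^2


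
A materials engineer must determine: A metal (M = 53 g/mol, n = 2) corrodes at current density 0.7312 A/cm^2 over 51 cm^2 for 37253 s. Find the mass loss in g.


Apply Faraday's law: m = i*A*t*M / (n*F)
Total charge passed Q = i*A*t = 0.7312*51*37253 = 1389209.0736 C
m = Q*M/(n*F) = 1389209.0736*53/(2*96485) = 381.55196 g

381.55196 g


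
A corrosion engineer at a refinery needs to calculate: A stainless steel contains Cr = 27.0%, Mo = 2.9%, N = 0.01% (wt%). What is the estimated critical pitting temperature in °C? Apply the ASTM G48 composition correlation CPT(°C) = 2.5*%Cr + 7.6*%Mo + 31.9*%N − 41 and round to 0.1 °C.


Apply the ASTM G48 empirical CPT estimate: CPT(°C) = 2.5*%Cr + 7.6*%Mo + 31.9*%N − 41
2.5*27.0 = 67.5; 7.6*2.9 = 22.04; 31.9*0.01 = 0.319
CPT = 67.5 + 22.04 + 0.319 − 41 = 48.859 °C
Rounded to 0.1 °C: CPT ≈ 48.9 °C

48.9 °C


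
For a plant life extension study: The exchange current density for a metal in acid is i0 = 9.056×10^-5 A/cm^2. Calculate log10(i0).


i0 = 9.056×10^-5 A/cm^2
log10(i0) = -4.043

-4.043


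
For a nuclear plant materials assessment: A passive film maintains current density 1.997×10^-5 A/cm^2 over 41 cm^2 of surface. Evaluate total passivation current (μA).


I = i_pass * A, then convert A → μA (×10^6)
I = 1.997×10^-5 * 41 * 10^6 = 818.77 μA

818.77 μA


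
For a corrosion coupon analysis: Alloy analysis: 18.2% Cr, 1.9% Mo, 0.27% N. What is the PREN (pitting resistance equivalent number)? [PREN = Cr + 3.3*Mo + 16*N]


Apply the PREN formula: PREN = Cr + 3.3*Mo + 16*N
PREN = 18.2 + 3.3*1.9 + 16*0.27
PREN = 18.2 + 6.27 + 4.32 = 28.79

28.79


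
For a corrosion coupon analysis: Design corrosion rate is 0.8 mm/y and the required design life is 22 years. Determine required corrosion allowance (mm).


Corrosion allowance = CR × design life
CA = 0.8 * 22 = 17.6 mm

17.6 mm


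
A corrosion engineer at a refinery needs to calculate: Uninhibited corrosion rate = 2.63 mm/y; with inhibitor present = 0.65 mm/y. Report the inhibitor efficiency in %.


Apply the inhibitor-efficiency definition: IE = (CR_blank − CR_inh)/CR_blank × 100
IE = (2.63 − 0.65) / 2.63 × 100
IE = 1.98 / 2.63 × 100 = 75.3 %

75.3 %


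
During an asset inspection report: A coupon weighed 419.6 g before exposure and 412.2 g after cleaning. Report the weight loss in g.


Weight loss = initial − final
WL = 419.6 − 412.2 = 7.4 g

7.4 g


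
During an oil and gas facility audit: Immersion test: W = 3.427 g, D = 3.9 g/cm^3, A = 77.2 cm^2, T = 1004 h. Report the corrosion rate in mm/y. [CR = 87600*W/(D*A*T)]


Apply the mm/y weight-loss relation: CR = 87600 * W / (D * A * T)
Numerator: 87600 * 3.427 = 300205.2
Denominator: 3.9 * 77.2 * 1004 = 302284.32
CR = 300205.2 / 302284.32 = 0.993122 mm/y

0.993122 mm/y


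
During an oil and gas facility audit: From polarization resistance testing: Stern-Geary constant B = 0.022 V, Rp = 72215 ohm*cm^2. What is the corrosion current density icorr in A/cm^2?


Apply the Stern-Geary relation: icorr = B / Rp
icorr = 0.022 / 72215 = 3.046×10^-7 A/cm^2

3.046×10^-7 A/cm^2


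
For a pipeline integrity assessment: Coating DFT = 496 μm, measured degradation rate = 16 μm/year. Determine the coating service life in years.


Service life = thickness / degradation rate
Life = 496 / 16 = 31.0 years

31.0 years


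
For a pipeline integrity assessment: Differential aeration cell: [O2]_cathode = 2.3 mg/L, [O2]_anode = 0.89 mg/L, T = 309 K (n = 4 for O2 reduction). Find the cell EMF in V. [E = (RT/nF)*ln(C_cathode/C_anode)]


Apply the Nernst concentration-cell relation: E = (RT/nF)*ln(C_cathode/C_anode)
RT/nF = 8.314*309/(4*96485) = 0.00665654 V
ln(2.3/0.89) = 0.94944
E = 0.00665654 * 0.94944 = 0.00632 V

0.00632 V


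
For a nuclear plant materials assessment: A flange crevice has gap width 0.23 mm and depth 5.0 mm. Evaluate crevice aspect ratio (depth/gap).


Aspect ratio = depth / gap
Ratio = 5.0 / 0.23 = 21.7

21.7


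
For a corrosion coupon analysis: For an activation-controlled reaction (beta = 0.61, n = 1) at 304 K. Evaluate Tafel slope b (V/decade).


Apply the Tafel slope relation: b = 2.303*R*T/(beta*n*F)
Numerator: 2.303 * 8.314 * 304 = 5820.73
Denominator: 0.61 * 1 * 96485 = 58855.85
b = 5820.73 / 58855.85 = 0.0989 V/decade

0.0989 V/decade


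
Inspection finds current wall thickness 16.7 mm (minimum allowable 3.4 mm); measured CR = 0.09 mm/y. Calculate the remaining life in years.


Apply the remaining-life relation: RL = (t_current − t_min) / CR
RL = (16.7 − 3.4) / 0.09 = 13.3 / 0.09 = 147.8 years

147.8 years


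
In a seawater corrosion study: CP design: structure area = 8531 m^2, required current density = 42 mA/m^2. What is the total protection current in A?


I = area * current density, then convert mA → A (÷1000)
I = 8531 * 42 / 1000 = 358.3 A

358.3 A


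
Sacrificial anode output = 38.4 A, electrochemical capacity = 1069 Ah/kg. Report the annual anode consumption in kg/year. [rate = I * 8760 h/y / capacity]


Annual consumption = current * hours per year / capacity
Rate = 38.4 * 8760 / 1069 = 314.7 kg/year

314.7 kg/year


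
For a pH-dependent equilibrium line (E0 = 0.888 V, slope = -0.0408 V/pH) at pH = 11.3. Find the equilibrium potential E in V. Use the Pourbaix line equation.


Apply the Pourbaix line equation: E = E0 + slope*pH
E = 0.888 + (-0.0408)*11.3 = 0.888 + (-0.46104) = 0.42696 V
Rounded to 3 decimal places: E = 0.427 V

0.427 V


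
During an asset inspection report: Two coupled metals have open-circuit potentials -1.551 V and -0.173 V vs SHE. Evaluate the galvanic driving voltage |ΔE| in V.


Driving voltage is the absolute potential difference.
|ΔE| = |-1.551 − (-0.173)| = 1.378 V

1.378 V


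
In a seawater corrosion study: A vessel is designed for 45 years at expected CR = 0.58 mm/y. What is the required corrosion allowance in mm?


Corrosion allowance = CR × design life
CA = 0.58 * 45 = 26.1 mm

26.1 mm


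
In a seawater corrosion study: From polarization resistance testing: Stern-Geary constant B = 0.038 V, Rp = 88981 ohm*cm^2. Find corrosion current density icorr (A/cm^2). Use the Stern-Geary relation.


Apply the Stern-Geary relation: icorr = B / Rp
icorr = 0.038 / 88981 = 4.271×10^-7 A/cm^2

4.271×10^-7 A/cm^2


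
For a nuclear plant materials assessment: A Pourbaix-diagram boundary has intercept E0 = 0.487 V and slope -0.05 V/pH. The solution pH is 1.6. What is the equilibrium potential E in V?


Apply the Pourbaix line equation: E = E0 + slope*pH
E = 0.487 + (-0.05)*1.6 = 0.487 + (-0.08) = 0.407 V
Rounded to 4 decimal places: E = 0.4070 V

0.4070 V


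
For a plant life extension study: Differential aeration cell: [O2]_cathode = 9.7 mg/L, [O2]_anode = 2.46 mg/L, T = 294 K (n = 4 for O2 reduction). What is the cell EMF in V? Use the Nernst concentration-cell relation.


Apply the Nernst concentration-cell relation: E = (RT/nF)*ln(C_cathode/C_anode)
RT/nF = 8.314*294/(4*96485) = 0.00633341 V
ln(9.7/2.46) = 1.37196
E = 0.00633341 * 1.37196 = 0.00869 V

0.00869 V


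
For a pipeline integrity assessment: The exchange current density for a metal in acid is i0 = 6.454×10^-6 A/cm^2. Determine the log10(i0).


i0 = 6.454×10^-6 A/cm^2
log10(i0) = -5.19

-5.19


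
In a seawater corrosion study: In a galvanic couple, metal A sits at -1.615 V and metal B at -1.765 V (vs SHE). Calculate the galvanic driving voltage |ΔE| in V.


Driving voltage is the absolute potential difference.
|ΔE| = |-1.615 − (-1.765)| = 0.15 V

0.15 V


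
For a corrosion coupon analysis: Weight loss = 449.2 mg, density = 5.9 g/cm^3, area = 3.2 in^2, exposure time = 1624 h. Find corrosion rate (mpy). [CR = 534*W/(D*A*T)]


Apply the mpy weight-loss relation: CR = 534 * W / (D * A * T)
Numerator: 534 * 449.2 = 239872.8
Denominator: 5.9 * 3.2 * 1624 = 30661.12
CR = 239872.8 / 30661.12 = 7.823 mpy

7.823 mpy


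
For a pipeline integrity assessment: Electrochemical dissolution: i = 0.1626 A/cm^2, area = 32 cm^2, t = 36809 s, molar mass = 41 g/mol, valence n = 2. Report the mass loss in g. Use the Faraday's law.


Apply Faraday's law: m = i*A*t*M / (n*F)
Total charge passed Q = i*A*t = 0.1626*32*36809 = 191524.5888 C
m = Q*M/(n*F) = 191524.5888*41/(2*96485) = 40.6929 g

40.6929 g


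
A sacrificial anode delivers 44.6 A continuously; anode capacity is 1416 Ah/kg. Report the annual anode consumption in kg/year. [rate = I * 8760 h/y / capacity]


Annual consumption = current * hours per year / capacity
Rate = 44.6 * 8760 / 1416 = 275.9 kg/year

275.9 kg/year


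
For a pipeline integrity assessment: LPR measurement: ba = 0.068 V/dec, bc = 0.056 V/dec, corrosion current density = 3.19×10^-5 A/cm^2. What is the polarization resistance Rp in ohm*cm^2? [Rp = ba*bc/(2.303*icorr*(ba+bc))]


Apply the Stern-Geary equation: Rp = ba*bc / (2.303*icorr*(ba+bc))
ba*bc = 0.068*0.056 = 0.003808
ba+bc = 0.124; 2.303*icorr*(ba+bc) = 2.303*3.19×10^-5*0.124 = 9.1097468×10^-6
Rp = 0.003808 / 9.1097468×10^-6 = 418.01 ohm*cm^2

418.01 ohm*cm^2


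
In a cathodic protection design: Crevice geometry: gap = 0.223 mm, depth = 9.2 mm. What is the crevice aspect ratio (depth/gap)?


Aspect ratio = depth / gap
Ratio = 9.2 / 0.223 = 41.3

41.3


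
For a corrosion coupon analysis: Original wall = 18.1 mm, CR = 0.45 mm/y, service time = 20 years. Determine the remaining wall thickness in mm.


Remaining wall = original − CR × time
t = 18.1 − 0.45*20 = 18.1 − 9.0 = 9.1 mm

9.1 mm


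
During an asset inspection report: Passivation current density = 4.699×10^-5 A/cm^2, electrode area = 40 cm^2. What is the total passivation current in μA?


I = i_pass * A, then convert A → μA (×10^6)
I = 4.699×10^-5 * 40 * 10^6 = 1879.6 μA

1879.6 μA


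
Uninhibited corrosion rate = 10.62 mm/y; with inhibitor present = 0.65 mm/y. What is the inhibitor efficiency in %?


Apply the inhibitor-efficiency definition: IE = (CR_blank − CR_inh)/CR_blank × 100
IE = (10.62 − 0.65) / 10.62 × 100
IE = 9.97 / 10.62 × 100 = 93.9 %

93.9 %


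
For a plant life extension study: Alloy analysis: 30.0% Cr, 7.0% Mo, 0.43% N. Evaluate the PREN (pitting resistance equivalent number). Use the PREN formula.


Apply the PREN formula: PREN = Cr + 3.3*Mo + 16*N
PREN = 30.0 + 3.3*7.0 + 16*0.43
PREN = 30.0 + 23.1 + 6.88 = 59.98

59.98


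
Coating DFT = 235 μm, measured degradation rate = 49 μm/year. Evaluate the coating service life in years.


Service life = thickness / degradation rate
Life = 235 / 49 = 4.8 years

4.8 years


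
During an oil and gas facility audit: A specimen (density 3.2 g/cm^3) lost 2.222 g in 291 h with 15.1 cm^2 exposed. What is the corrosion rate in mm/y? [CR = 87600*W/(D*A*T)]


Apply the mm/y weight-loss relation: CR = 87600 * W / (D * A * T)
Numerator: 87600 * 2.222 = 194647.2
Denominator: 3.2 * 15.1 * 291 = 14061.12
CR = 194647.2 / 14061.12 = 13.842937 mm/y

13.842937 mm/y


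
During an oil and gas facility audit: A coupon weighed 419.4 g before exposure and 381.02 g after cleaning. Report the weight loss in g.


Weight loss = initial − final
WL = 419.4 − 381.02 = 38.38 g

38.38 g


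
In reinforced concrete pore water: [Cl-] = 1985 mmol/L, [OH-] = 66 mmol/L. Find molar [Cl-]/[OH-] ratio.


Threshold parameter = [Cl-] / [OH-] (molar basis; both in mmol/L, so units cancel)
Ratio = 1985 / 66 = 30.08

30.08


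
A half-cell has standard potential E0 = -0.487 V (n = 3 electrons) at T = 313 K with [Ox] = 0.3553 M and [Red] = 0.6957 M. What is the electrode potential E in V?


Apply the Nernst equation: E = E0 + (RT/nF)*ln([Ox]/[Red])
Step 1: RT/nF = 8.314*313/(3*96485) = 0.00899028 V
Step 2: [Ox]/[Red] = 0.3553/0.6957 = 0.510709
Step 3: ln(0.510709) = -0.671955
Step 4: correction = 0.00899028 * -0.671955 = -0.006 V
E = -0.487 + -0.006 = -0.493 V

-0.493 V


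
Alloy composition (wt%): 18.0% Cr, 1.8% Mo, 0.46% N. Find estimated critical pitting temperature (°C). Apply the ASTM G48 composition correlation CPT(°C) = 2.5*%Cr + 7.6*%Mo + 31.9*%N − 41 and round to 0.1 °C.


Apply the ASTM G48 empirical CPT estimate: CPT(°C) = 2.5*%Cr + 7.6*%Mo + 31.9*%N − 41
2.5*18.0 = 45; 7.6*1.8 = 13.68; 31.9*0.46 = 14.674
CPT = 45 + 13.68 + 14.674 − 41 = 32.354 °C
Rounded to 0.1 °C: CPT ≈ 32.4 °C

32.4 °C


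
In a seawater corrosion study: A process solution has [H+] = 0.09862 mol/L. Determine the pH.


pH = −log10[H+]
pH = −log10(0.09862) = 1.01

1.01


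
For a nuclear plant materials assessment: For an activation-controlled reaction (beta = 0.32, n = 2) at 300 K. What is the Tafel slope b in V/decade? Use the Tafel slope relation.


Apply the Tafel slope relation: b = 2.303*R*T/(beta*n*F)
Numerator: 2.303 * 8.314 * 300 = 5744.14
Denominator: 0.32 * 2 * 96485 = 61750.4
b = 5744.14 / 61750.4 = 0.093 V/decade

0.093 V/decade


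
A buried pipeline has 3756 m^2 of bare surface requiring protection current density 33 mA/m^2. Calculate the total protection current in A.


I = area * current density, then convert mA → A (÷1000)
I = 3756 * 33 / 1000 = 123.95 A

123.95 A


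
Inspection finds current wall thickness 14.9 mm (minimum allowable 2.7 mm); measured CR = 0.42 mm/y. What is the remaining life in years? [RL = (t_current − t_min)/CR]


Apply the remaining-life relation: RL = (t_current − t_min) / CR
RL = (14.9 − 2.7) / 0.42 = 12.2 / 0.42 = 29.0 years

29.0 years


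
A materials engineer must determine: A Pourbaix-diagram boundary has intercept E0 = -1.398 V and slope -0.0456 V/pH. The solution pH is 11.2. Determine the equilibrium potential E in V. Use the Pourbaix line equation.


Apply the Pourbaix line equation: E = E0 + slope*pH
E = -1.398 + (-0.0456)*11.2 = -1.398 + (-0.51072) = -1.90872 V
Rounded to 3 decimal places: E = -1.909 V

-1.909 V


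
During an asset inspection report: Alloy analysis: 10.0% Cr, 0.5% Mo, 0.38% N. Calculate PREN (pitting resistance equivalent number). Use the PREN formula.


Apply the PREN formula: PREN = Cr + 3.3*Mo + 16*N
PREN = 10.0 + 3.3*0.5 + 16*0.38
PREN = 10.0 + 1.65 + 6.08 = 17.73

17.73


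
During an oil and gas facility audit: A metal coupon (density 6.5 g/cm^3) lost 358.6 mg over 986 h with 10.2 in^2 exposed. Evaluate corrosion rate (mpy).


Apply the mpy weight-loss relation: CR = 534 * W / (D * A * T)
Numerator: 534 * 358.6 = 191492.4
Denominator: 6.5 * 10.2 * 986 = 65371.8
CR = 191492.4 / 65371.8 = 2.929 mpy

2.929 mpy


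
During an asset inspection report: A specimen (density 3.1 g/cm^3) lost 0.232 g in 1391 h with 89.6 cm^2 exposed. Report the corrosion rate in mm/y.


Apply the mm/y weight-loss relation: CR = 87600 * W / (D * A * T)
Numerator: 87600 * 0.232 = 20323.2
Denominator: 3.1 * 89.6 * 1391 = 386364.16
CR = 20323.2 / 386364.16 = 0.0526 mm/y

0.0526 mm/y


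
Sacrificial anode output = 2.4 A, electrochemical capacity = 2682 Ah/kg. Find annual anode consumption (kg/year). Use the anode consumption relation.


Annual consumption = current * hours per year / capacity
Rate = 2.4 * 8760 / 2682 = 7.8 kg/year

7.8 kg/year


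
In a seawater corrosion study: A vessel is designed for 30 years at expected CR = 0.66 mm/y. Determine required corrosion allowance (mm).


Corrosion allowance = CR × design life
CA = 0.66 * 30 = 19.8 mm

19.8 mm


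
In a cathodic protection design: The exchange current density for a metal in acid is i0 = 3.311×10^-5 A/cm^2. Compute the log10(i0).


i0 = 3.311×10^-5 A/cm^2
log10(i0) = -4.48

-4.48


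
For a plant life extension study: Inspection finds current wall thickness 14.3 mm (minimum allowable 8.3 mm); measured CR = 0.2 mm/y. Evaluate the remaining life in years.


Apply the remaining-life relation: RL = (t_current − t_min) / CR
RL = (14.3 − 8.3) / 0.2 = 6.0 / 0.2 = 30.0 years

30.0 years


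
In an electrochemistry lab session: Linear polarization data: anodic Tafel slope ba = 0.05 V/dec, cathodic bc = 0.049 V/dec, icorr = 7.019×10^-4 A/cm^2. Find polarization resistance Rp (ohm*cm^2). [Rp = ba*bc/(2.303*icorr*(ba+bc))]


Apply the Stern-Geary equation: Rp = ba*bc / (2.303*icorr*(ba+bc))
ba*bc = 0.05*0.049 = 0.00245
ba+bc = 0.099; 2.303*icorr*(ba+bc) = 2.303*7.019×10^-4*0.099 = 1.6003109×10^-4
Rp = 0.00245 / 1.6003109×10^-4 = 15.31 ohm*cm^2

15.31 ohm*cm^2


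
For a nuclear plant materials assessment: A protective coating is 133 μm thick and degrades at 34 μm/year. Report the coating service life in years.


Service life = thickness / degradation rate
Life = 133 / 34 = 3.9 years

3.9 years


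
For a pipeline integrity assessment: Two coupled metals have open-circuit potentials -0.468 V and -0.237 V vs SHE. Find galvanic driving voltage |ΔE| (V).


Driving voltage is the absolute potential difference.
|ΔE| = |-0.468 − (-0.237)| = 0.231 V

0.231 V


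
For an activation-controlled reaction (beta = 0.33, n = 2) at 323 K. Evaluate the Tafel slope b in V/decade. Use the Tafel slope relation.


Apply the Tafel slope relation: b = 2.303*R*T/(beta*n*F)
Numerator: 2.303 * 8.314 * 323 = 6184.53
Denominator: 0.33 * 2 * 96485 = 63680.1
b = 6184.53 / 63680.1 = 0.097 V/decade

0.097 V/decade


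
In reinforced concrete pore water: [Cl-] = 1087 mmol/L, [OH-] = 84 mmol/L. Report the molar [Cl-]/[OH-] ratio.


Threshold parameter = [Cl-] / [OH-] (molar basis; both in mmol/L, so units cancel)
Ratio = 1087 / 84 = 12.94

12.94


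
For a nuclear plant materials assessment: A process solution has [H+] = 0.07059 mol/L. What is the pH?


pH = −log10[H+]
pH = −log10(0.07059) = 1.15

1.15


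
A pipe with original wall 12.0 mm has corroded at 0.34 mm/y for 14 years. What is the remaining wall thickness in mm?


Remaining wall = original − CR × time
t = 12.0 − 0.34*14 = 12.0 − 4.76 = 7.24 mm

7.24 mm


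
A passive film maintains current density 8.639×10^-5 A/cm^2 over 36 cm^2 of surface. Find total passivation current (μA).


I = i_pass * A, then convert A → μA (×10^6)
I = 8.639×10^-5 * 36 * 10^6 = 3110.04 μA

3110.04 μA


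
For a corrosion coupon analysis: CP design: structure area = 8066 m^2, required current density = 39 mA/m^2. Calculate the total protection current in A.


I = area * current density, then convert mA → A (÷1000)
I = 8066 * 39 / 1000 = 314.57 A

314.57 A


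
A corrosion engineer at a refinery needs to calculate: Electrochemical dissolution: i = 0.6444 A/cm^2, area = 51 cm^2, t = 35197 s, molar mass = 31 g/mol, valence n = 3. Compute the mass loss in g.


Apply Faraday's law: m = i*A*t*M / (n*F)
Total charge passed Q = i*A*t = 0.6444*51*35197 = 1156728.2868 C
m = Q*M/(n*F) = 1156728.2868*31/(3*96485) = 123.883 g

123.883 g


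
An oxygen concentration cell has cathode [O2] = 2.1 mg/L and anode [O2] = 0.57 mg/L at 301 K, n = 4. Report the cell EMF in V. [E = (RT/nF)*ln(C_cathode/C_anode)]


Apply the Nernst concentration-cell relation: E = (RT/nF)*ln(C_cathode/C_anode)
RT/nF = 8.314*301/(4*96485) = 0.0064842 V
ln(2.1/0.57) = 1.30406
E = 0.0064842 * 1.30406 = 0.00846 V

0.00846 V


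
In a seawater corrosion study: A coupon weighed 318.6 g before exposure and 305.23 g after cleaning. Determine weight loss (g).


Weight loss = initial − final
WL = 318.6 − 305.23 = 13.37 g

13.37 g


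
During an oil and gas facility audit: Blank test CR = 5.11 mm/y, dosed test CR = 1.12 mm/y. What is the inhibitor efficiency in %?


Apply the inhibitor-efficiency definition: IE = (CR_blank − CR_inh)/CR_blank × 100
IE = (5.11 − 1.12) / 5.11 × 100
IE = 3.99 / 5.11 × 100 = 78.1 %

78.1 %


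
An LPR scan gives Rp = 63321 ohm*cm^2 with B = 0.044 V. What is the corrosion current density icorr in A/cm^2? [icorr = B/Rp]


Apply the Stern-Geary relation: icorr = B / Rp
icorr = 0.044 / 63321 = 6.949×10^-7 A/cm^2

6.949×10^-7 A/cm^2


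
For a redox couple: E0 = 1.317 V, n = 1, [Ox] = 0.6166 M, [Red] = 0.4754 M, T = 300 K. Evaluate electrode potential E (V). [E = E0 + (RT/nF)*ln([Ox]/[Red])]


Apply the Nernst equation: E = E0 + (RT/nF)*ln([Ox]/[Red])
Step 1: RT/nF = 8.314*300/(1*96485) = 0.02585065 V
Step 2: [Ox]/[Red] = 0.6166/0.4754 = 1.297013
Step 3: ln(1.297013) = 0.260064
Step 4: correction = 0.02585065 * 0.260064 = 0.0067 V
E = 1.317 + 0.0067 = 1.3237 V

1.3237 V


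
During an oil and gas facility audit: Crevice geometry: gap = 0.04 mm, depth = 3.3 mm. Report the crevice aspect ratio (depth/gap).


Aspect ratio = depth / gap
Ratio = 3.3 / 0.04 = 82.5

82.5


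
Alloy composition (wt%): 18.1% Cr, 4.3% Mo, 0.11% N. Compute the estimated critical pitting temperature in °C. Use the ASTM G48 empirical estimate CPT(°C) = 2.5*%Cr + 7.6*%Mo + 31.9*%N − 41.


Apply the ASTM G48 empirical CPT estimate: CPT(°C) = 2.5*%Cr + 7.6*%Mo + 31.9*%N − 41
2.5*18.1 = 45.25; 7.6*4.3 = 32.68; 31.9*0.11 = 3.509
CPT = 45.25 + 32.68 + 3.509 − 41 = 40.439 °C
Rounded to 0.1 °C: CPT ≈ 40.4 °C

40.4 °C


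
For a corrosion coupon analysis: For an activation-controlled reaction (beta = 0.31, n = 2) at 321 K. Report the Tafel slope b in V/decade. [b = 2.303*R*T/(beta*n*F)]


Apply the Tafel slope relation: b = 2.303*R*T/(beta*n*F)
Numerator: 2.303 * 8.314 * 321 = 6146.23
Denominator: 0.31 * 2 * 96485 = 59820.7
b = 6146.23 / 59820.7 = 0.103 V/decade

0.103 V/decade


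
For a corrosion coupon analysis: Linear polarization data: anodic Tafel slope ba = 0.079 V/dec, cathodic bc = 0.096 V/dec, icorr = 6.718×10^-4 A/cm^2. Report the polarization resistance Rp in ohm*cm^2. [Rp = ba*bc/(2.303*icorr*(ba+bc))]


Apply the Stern-Geary equation: Rp = ba*bc / (2.303*icorr*(ba+bc))
ba*bc = 0.079*0.096 = 0.007584
ba+bc = 0.175; 2.303*icorr*(ba+bc) = 2.303*6.718×10^-4*0.175 = 2.7075219×10^-4
Rp = 0.007584 / 2.7075219×10^-4 = 28.0 ohm*cm^2

28.0 ohm*cm^2


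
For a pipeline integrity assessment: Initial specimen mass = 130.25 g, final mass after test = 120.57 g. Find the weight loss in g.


Weight loss = initial − final
WL = 130.25 − 120.57 = 9.68 g

9.68 g


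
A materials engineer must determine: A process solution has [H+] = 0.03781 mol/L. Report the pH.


pH = −log10[H+]
pH = −log10(0.03781) = 1.42

1.42


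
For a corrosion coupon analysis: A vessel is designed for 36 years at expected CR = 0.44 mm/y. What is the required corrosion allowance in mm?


Corrosion allowance = CR × design life
CA = 0.44 * 36 = 15.84 mm

15.84 mm


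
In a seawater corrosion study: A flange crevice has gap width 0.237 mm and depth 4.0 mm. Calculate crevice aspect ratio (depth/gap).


Aspect ratio = depth / gap
Ratio = 4.0 / 0.237 = 16.9

16.9


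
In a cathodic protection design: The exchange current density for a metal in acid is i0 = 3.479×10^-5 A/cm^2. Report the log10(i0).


i0 = 3.479×10^-5 A/cm^2
log10(i0) = -4.459

-4.459


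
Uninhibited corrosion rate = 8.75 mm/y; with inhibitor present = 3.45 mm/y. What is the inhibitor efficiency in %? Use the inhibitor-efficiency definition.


Apply the inhibitor-efficiency definition: IE = (CR_blank − CR_inh)/CR_blank × 100
IE = (8.75 − 3.45) / 8.75 × 100
IE = 5.3 / 8.75 × 100 = 60.6 %

60.6 %


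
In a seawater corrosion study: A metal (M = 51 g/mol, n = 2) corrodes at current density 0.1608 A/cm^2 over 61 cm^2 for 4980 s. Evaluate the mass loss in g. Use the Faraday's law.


Apply Faraday's law: m = i*A*t*M / (n*F)
Total charge passed Q = i*A*t = 0.1608*61*4980 = 48847.824 C
m = Q*M/(n*F) = 48847.824*51/(2*96485) = 12.91 g

12.91 g


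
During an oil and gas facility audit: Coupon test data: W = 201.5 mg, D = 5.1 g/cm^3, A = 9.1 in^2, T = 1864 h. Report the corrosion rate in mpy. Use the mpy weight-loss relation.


Apply the mpy weight-loss relation: CR = 534 * W / (D * A * T)
Numerator: 534 * 201.5 = 107601.0
Denominator: 5.1 * 9.1 * 1864 = 86508.24
CR = 107601.0 / 86508.24 = 1.24382 mpy

1.24382 mpy


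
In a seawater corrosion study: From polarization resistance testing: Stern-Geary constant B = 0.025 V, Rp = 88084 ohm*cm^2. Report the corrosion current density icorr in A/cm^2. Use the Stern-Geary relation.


Apply the Stern-Geary relation: icorr = B / Rp
icorr = 0.025 / 88084 = 2.838×10^-7 A/cm^2

2.838×10^-7 A/cm^2


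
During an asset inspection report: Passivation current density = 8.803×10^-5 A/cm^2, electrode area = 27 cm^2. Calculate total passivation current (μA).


I = i_pass * A, then convert A → μA (×10^6)
I = 8.803×10^-5 * 27 * 10^6 = 2376.81 μA

2376.81 μA


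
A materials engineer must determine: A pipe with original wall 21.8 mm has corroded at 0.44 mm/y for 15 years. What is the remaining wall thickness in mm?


Remaining wall = original − CR × time
t = 21.8 − 0.44*15 = 21.8 − 6.6 = 15.2 mm

15.2 mm


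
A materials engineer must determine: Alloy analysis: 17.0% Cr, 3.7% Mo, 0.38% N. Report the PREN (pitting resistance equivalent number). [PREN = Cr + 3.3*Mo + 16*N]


Apply the PREN formula: PREN = Cr + 3.3*Mo + 16*N
PREN = 17.0 + 3.3*3.7 + 16*0.38
PREN = 17.0 + 12.21 + 6.08 = 35.29

35.29


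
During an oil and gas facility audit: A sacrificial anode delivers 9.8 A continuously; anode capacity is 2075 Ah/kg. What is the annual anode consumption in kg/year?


Annual consumption = current * hours per year / capacity
Rate = 9.8 * 8760 / 2075 = 41.4 kg/year

41.4 kg/year


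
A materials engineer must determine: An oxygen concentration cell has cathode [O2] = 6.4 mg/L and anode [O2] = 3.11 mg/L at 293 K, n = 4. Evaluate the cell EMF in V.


Apply the Nernst concentration-cell relation: E = (RT/nF)*ln(C_cathode/C_anode)
RT/nF = 8.314*293/(4*96485) = 0.00631187 V
ln(6.4/3.11) = 0.72168
E = 0.00631187 * 0.72168 = 0.00456 V

0.00456 V


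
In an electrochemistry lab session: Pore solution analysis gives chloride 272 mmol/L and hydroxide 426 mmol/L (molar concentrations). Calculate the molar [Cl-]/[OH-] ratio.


Threshold parameter = [Cl-] / [OH-] (molar basis; both in mmol/L, so units cancel)
Ratio = 272 / 426 = 0.64

0.64


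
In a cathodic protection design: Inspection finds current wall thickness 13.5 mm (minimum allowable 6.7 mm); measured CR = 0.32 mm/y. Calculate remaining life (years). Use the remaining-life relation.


Apply the remaining-life relation: RL = (t_current − t_min) / CR
RL = (13.5 − 6.7) / 0.32 = 6.8 / 0.32 = 21.3 years

21.3 years


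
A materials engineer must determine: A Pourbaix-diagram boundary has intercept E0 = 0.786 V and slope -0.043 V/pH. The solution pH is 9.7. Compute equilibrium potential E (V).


Apply the Pourbaix line equation: E = E0 + slope*pH
E = 0.786 + (-0.043)*9.7 = 0.786 + (-0.4171) = 0.3689 V
Rounded to 3 decimal places: E = 0.369 V

0.369 V


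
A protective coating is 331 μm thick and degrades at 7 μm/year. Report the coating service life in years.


Service life = thickness / degradation rate
Life = 331 / 7 = 47.3 years

47.3 years


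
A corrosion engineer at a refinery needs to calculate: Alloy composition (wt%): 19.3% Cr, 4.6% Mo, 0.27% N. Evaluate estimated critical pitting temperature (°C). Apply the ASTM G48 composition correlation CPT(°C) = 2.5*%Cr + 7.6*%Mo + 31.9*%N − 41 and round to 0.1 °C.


Apply the ASTM G48 empirical CPT estimate: CPT(°C) = 2.5*%Cr + 7.6*%Mo + 31.9*%N − 41
2.5*19.3 = 48.25; 7.6*4.6 = 34.96; 31.9*0.27 = 8.613
CPT = 48.25 + 34.96 + 8.613 − 41 = 50.823 °C
Rounded to 0.1 °C: CPT ≈ 50.8 °C

50.8 °C


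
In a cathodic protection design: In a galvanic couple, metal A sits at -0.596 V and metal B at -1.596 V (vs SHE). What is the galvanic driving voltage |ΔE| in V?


Driving voltage is the absolute potential difference.
|ΔE| = |-0.596 − (-1.596)| = 1.0 V

1.0 V


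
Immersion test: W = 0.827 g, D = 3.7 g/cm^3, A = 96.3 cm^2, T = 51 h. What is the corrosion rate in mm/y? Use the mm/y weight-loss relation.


Apply the mm/y weight-loss relation: CR = 87600 * W / (D * A * T)
Numerator: 87600 * 0.827 = 72445.2
Denominator: 3.7 * 96.3 * 51 = 18171.81
CR = 72445.2 / 18171.81 = 3.9867 mm/y

3.9867 mm/y


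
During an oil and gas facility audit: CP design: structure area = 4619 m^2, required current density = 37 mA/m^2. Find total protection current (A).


I = area * current density, then convert mA → A (÷1000)
I = 4619 * 37 / 1000 = 170.9 A

170.9 A


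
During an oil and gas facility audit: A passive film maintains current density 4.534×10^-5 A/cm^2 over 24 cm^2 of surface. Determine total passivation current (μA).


I = i_pass * A, then convert A → μA (×10^6)
I = 4.534×10^-5 * 24 * 10^6 = 1088.16 μA

1088.16 μA


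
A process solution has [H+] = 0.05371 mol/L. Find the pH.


pH = −log10[H+]
pH = −log10(0.05371) = 1.27

1.27


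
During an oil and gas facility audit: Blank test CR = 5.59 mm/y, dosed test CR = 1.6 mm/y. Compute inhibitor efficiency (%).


Apply the inhibitor-efficiency definition: IE = (CR_blank − CR_inh)/CR_blank × 100
IE = (5.59 − 1.6) / 5.59 × 100
IE = 3.99 / 5.59 × 100 = 71.4 %

71.4 %


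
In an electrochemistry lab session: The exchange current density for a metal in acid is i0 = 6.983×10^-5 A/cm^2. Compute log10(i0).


i0 = 6.983×10^-5 A/cm^2
log10(i0) = -4.156

-4.156


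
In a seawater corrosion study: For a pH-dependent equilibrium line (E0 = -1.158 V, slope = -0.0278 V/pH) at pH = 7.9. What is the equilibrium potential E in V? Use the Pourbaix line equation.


Apply the Pourbaix line equation: E = E0 + slope*pH
E = -1.158 + (-0.0278)*7.9 = -1.158 + (-0.21962) = -1.37762 V
Rounded to 4 decimal places: E = -1.3776 V

-1.3776 V


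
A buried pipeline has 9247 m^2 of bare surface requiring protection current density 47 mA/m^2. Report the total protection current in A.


I = area * current density, then convert mA → A (÷1000)
I = 9247 * 47 / 1000 = 434.61 A

434.61 A
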